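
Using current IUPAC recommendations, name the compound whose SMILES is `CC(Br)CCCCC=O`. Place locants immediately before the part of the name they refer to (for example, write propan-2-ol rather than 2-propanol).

6-bromoheptanal

The longest carbon chain that includes the –CHO group has 7 carbons, so the parent hydride is heptane.
The highest-priority functional group is an aldehyde (terminal –CHO), so the name ends in -al.
Choose the numbering such that the aldehyde carbon is C-1 by definition.
With this numbering: a bromo group at C-6.
The name is 6-bromoheptanal.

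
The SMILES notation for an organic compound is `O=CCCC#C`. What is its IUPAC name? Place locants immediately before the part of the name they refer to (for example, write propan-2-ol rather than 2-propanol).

pent-4-ynal

The longest carbon chain that includes the –CHO group and the multiple bond has 5 carbons, so the parent hydride is pentane.
The highest-priority functional group is an aldehyde (terminal –CHO), so the name ends in -al.
A C≡C triple bond in the chain gives the infix -yne-.
The numbering direction is chosen so that the aldehyde carbon is C-1 by definition.
This places the triple bond between C-4 and C-5.
Putting it together: pent-4-ynal.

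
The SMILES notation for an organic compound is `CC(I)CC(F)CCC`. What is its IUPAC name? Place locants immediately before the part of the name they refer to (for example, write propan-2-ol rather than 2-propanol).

4-fluoro-2-iodoheptane

The longest continuous carbon chain has 7 atoms, so the parent hydride is heptane.
Choose the numbering such that the substituent locant set {2,4} is lower than {4,6} at the first point of difference.
This places a fluoro group at C-4; an iodo group at C-2.
Substituent prefixes are cited in alphabetical order (multiplying prefixes like di-/tri- are ignored for ordering).
The name is 4-fluoro-2-iodoheptane.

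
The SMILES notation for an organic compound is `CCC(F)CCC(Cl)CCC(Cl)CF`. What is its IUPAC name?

2,5-dichloro-1,8-difluorodecane

The parent chain contains 10 carbons (decane).
The numbering direction is chosen so that the substituent locant set {1,2,5,8} is lower than {3,6,9,10} at the first point of difference.
With this numbering: chloro groups at C-2 and C-5; fluoro groups at C-1 and C-8.
Prefixes are listed alphabetically: chloro, fluoro.
Putting it together: 2,5-dichloro-1,8-difluorodecane.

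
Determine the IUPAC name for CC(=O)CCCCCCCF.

The longest chain bearing the carbonyl is 9 carbons long (nonane).
The principal characteristic group is a ketone (C=O on an internal carbon), named with the suffix -one.
The numbering direction is chosen so that numbering from this end puts the carbonyl group at C-2 rather than C-8.
With this numbering: the carbonyl at C-2; a fluoro group at C-9.
Assembling the pieces gives 9-fluorononan-2-one.

9-fluorononan-2-one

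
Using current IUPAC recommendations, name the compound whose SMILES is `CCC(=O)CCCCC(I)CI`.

8,9-diiodononan-3-one

The longest chain bearing the carbonyl is 9 carbons long (nonane).
The principal characteristic group is a ketone (C=O on an internal carbon), named with the suffix -one.
The numbering direction is chosen so that numbering from this end puts the carbonyl group at C-3 rather than C-7.
With this numbering: the carbonyl at C-3; iodo groups at C-8 and C-9.
Putting it together: 8,9-diiodononan-3-one.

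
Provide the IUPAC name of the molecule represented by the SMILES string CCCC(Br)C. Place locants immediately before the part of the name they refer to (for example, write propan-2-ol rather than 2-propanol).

2-bromopentane

The parent chain contains 5 carbons (pentane).
Number the chain so that the substituent locant set {2} is lower than {4} at the first point of difference.
That gives a bromo group at C-2.
The name is 2-bromopentane.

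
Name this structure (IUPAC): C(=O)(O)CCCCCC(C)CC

The longest chain bearing the –COOH group is 9 carbons long (nonane).
The principal characteristic group is a carboxylic acid (terminal –COOH), named with the suffix -oic acid.
The numbering direction is chosen so that the carboxylic acid carbon is C-1 by definition.
That gives a methyl group at C-7.
Putting it together: 7-methylnonanoic acid.

7-methylnonanoic acid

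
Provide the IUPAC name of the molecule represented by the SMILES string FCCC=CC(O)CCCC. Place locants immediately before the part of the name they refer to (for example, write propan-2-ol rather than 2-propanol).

1-fluoronon-3-en-5-ol

The longest chain bearing the –OH group and the multiple bond is 9 carbons long (nonane).
The highest-priority functional group is an alcohol (–OH), so the name ends in -ol.
The chain contains a C=C double bond, so the unsaturation ending is -ene.
Choose the numbering such that numbering from this end puts the double bond at C-3 rather than C-6.
This places the hydroxyl at C-5; the double bond between C-3 and C-4; a fluoro group at C-1.
The name is 1-fluoronon-3-en-5-ol.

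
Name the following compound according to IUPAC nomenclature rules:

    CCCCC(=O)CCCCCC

undecan-5-one

Counting along the main chain through the carbonyl gives 11 carbons: the parent is undecane.
The principal characteristic group is a ketone (C=O on an internal carbon), named with the suffix -one.
The numbering direction is chosen so that numbering from this end puts the carbonyl group at C-5 rather than C-7.
That gives the carbonyl at C-5.
The name is undecan-5-one.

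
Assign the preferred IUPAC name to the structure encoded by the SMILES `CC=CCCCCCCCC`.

undec-2-ene

The longest chain bearing the multiple bond is 11 carbons long (undecane).
The chain contains a C=C double bond, so the unsaturation ending is -ene.
Number the chain so that numbering from this end puts the double bond at C-2 rather than C-9.
This places the double bond between C-2 and C-3.
Putting it together: undec-2-ene.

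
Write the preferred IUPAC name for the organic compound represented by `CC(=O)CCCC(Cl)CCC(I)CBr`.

Counting along the main chain through the carbonyl gives 10 carbons: the parent is decane.
A ketone (C=O on an internal carbon) is the principal characteristic group, giving the suffix -one.
Choose the numbering such that numbering from this end puts the carbonyl group at C-2 rather than C-9.
With this numbering: the carbonyl at C-2; a bromo group at C-10; a chloro group at C-6; an iodo group at C-9.
Prefixes are listed alphabetically: bromo, chloro, iodo.
Putting it together: 10-bromo-6-chloro-9-iododecan-2-one.

10-bromo-6-chloro-9-iododecan-2-one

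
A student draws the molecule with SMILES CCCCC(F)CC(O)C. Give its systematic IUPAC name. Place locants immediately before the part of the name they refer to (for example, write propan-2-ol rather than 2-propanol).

The longest chain bearing the –OH group is 8 carbons long (octane).
The principal characteristic group is an alcohol (–OH), named with the suffix -ol.
The numbering direction is chosen so that numbering from this end puts the hydroxyl group at C-2 rather than C-7.
That gives the hydroxyl at C-2; a fluoro group at C-4.
Putting it together: 4-fluorooctan-2-ol.

4-fluorooctan-2-ol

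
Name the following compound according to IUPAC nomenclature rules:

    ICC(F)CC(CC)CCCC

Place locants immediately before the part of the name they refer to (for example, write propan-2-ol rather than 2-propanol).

The longest carbon chain is 8 atoms: the parent is octane.
Number the chain so that the substituent locant set {1,2,4} is lower than {5,7,8} at the first point of difference.
With this numbering: an ethyl group at C-4; a fluoro group at C-2; an iodo group at C-1.
Prefixes are listed alphabetically: ethyl, fluoro, iodo.
Assembling the pieces gives 4-ethyl-2-fluoro-1-iodooctane.

4-ethyl-2-fluoro-1-iodooctane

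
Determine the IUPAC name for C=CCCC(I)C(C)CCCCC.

5-iodo-6-methylundec-1-ene

The longest carbon chain that includes the multiple bond has 11 carbons, so the parent hydride is undecane.
There is one C=C double bond, indicated by the ending -ene.
Choose the numbering such that numbering from this end puts the double bond at C-1 rather than C-10.
This places the double bond between C-1 and C-2; an iodo group at C-5; a methyl group at C-6.
Prefixes are listed alphabetically: iodo, methyl.
The name is 5-iodo-6-methylundec-1-ene.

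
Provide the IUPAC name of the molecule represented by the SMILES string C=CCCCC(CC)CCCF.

The longest chain bearing the multiple bond is 9 carbons long (nonane).
There is one C=C double bond, indicated by the ending -ene.
Choose the numbering such that numbering from this end puts the double bond at C-1 rather than C-8.
This places the double bond between C-1 and C-2; an ethyl group at C-6; a fluoro group at C-9.
Prefixes are listed alphabetically: ethyl, fluoro.
The name is 6-ethyl-9-fluoronon-1-ene.

6-ethyl-9-fluoronon-1-ene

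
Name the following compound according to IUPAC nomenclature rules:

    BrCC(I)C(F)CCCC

The longest continuous carbon chain has 7 atoms, so the parent hydride is heptane.
Number the chain so that the substituent locant set {1,2,3} is lower than {5,6,7} at the first point of difference.
With this numbering: a bromo group at C-1; a fluoro group at C-3; an iodo group at C-2.
Substituent prefixes are cited in alphabetical order (multiplying prefixes like di-/tri- are ignored for ordering).
The name is 1-bromo-3-fluoro-2-iodoheptane.

1-bromo-3-fluoro-2-iodoheptane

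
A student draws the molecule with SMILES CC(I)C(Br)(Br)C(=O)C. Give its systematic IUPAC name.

The longest chain bearing the carbonyl is 5 carbons long (pentane).
A ketone (C=O on an internal carbon) is the principal characteristic group, giving the suffix -one.
Number the chain so that numbering from this end puts the carbonyl group at C-2 rather than C-4.
With this numbering: the carbonyl at C-2; two bromo groups at C-3; an iodo group at C-4.
The substituents are ordered alphabetically, ignoring any di-/tri- multipliers.
Assembling the pieces gives 3,3-dibromo-4-iodopentan-2-one.

3,3-dibromo-4-iodopentan-2-one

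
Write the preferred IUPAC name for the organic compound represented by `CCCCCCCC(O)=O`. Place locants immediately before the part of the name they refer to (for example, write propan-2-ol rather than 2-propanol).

octanoic acid

Counting along the main chain through the –COOH group gives 8 carbons: the parent is octane.
The principal characteristic group is a carboxylic acid (terminal –COOH), named with the suffix -oic acid.
The numbering direction is chosen so that the carboxylic acid carbon is C-1 by definition.
Putting it together: octanoic acid.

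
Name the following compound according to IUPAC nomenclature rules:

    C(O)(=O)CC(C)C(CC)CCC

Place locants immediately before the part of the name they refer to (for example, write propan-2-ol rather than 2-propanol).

4-ethyl-3-methylheptanoic acid

The longest carbon chain that includes the –COOH group has 7 carbons, so the parent hydride is heptane.
A carboxylic acid (terminal –COOH) is the principal characteristic group, giving the suffix -oic acid.
Choose the numbering such that the carboxylic acid carbon is C-1 by definition.
With this numbering: an ethyl group at C-4; a methyl group at C-3.
Prefixes are listed alphabetically: ethyl, methyl.
Assembling the pieces gives 4-ethyl-3-methylheptanoic acid.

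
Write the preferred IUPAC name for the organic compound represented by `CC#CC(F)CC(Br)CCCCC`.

Counting along the main chain through the multiple bond gives 11 carbons: the parent is undecane.
A C≡C triple bond in the chain gives the infix -yne-.
Choose the numbering such that numbering from this end puts the triple bond at C-2 rather than C-9.
With this numbering: the triple bond between C-2 and C-3; a bromo group at C-6; a fluoro group at C-4.
Prefixes are listed alphabetically: bromo, fluoro.
The name is 6-bromo-4-fluoroundec-2-yne.

6-bromo-4-fluoroundec-2-yne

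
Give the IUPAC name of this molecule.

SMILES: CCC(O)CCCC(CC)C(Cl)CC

The longest chain bearing the –OH group is 10 carbons long (decane).
The highest-priority functional group is an alcohol (–OH), so the name ends in -ol.
Choose the numbering such that numbering from this end puts the hydroxyl group at C-3 rather than C-8.
This places the hydroxyl at C-3; a chloro group at C-8; an ethyl group at C-7.
The substituents are ordered alphabetically, ignoring any di-/tri- multipliers.
The name is 8-chloro-7-ethyldecan-3-ol.

8-chloro-7-ethyldecan-3-ol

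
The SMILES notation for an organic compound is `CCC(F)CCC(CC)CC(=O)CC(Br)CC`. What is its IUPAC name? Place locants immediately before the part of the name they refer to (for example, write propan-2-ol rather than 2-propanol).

3-bromo-7-ethyl-10-fluorododecan-5-one

Counting along the main chain through the carbonyl gives 12 carbons: the parent is dodecane.
The principal characteristic group is a ketone (C=O on an internal carbon), named with the suffix -one.
The numbering direction is chosen so that numbering from this end puts the carbonyl group at C-5 rather than C-8.
That gives the carbonyl at C-5; a bromo group at C-3; an ethyl group at C-7; a fluoro group at C-10.
Substituent prefixes are cited in alphabetical order (multiplying prefixes like di-/tri- are ignored for ordering).
Putting it together: 3-bromo-7-ethyl-10-fluorododecan-5-one.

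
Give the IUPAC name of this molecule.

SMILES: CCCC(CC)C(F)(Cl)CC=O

3-chloro-4-ethyl-3-fluoroheptanal

The longest carbon chain that includes the –CHO group has 7 carbons, so the parent hydride is heptane.
The principal characteristic group is an aldehyde (terminal –CHO), named with the suffix -al.
The numbering direction is chosen so that the aldehyde carbon is C-1 by definition.
This places a chloro group at C-3; an ethyl group at C-4; a fluoro group at C-3.
Substituent prefixes are cited in alphabetical order (multiplying prefixes like di-/tri- are ignored for ordering).
Assembling the pieces gives 3-chloro-4-ethyl-3-fluoroheptanal.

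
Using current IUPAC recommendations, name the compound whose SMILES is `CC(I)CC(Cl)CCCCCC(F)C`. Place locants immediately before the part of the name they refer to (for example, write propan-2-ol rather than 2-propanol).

The longest continuous carbon chain has 11 atoms, so the parent hydride is undecane.
Choose the numbering such that the substituent locant set {2,4,10} is lower than {2,8,10} at the first point of difference.
With this numbering: a chloro group at C-4; a fluoro group at C-10; an iodo group at C-2.
Prefixes are listed alphabetically: chloro, fluoro, iodo.
Putting it together: 4-chloro-10-fluoro-2-iodoundecane.

4-chloro-10-fluoro-2-iodoundecane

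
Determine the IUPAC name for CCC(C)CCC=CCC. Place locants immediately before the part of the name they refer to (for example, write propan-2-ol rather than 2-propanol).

The longest chain bearing the multiple bond is 9 carbons long (nonane).
There is one C=C double bond, indicated by the ending -ene.
Number the chain so that numbering from this end puts the double bond at C-3 rather than C-6.
This places the double bond between C-3 and C-4; a methyl group at C-7.
The name is 7-methylnon-3-ene.

7-methylnon-3-ene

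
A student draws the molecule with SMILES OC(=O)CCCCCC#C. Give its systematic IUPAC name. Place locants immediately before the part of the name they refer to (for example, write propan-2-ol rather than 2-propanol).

The longest carbon chain that includes the –COOH group and the multiple bond has 8 carbons, so the parent hydride is octane.
A carboxylic acid (terminal –COOH) is the principal characteristic group, giving the suffix -oic acid.
The chain contains a C≡C triple bond, so the unsaturation ending is -yne.
Choose the numbering such that the carboxylic acid carbon is C-1 by definition.
With this numbering: the triple bond between C-7 and C-8.
Putting it together: oct-7-ynoic acid.

oct-7-ynoic acid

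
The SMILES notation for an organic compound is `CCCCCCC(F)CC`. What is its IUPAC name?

The parent chain contains 9 carbons (nonane).
Number the chain so that the substituent locant set {3} is lower than {7} at the first point of difference.
That gives a fluoro group at C-3.
Assembling the pieces gives 3-fluorononane.

3-fluorononane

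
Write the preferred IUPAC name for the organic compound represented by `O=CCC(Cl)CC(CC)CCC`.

3-chloro-5-ethyloctanal

Counting along the main chain through the –CHO group gives 8 carbons: the parent is octane.
The highest-priority functional group is an aldehyde (terminal –CHO), so the name ends in -al.
The numbering direction is chosen so that the aldehyde carbon is C-1 by definition.
This places a chloro group at C-3; an ethyl group at C-5.
Substituent prefixes are cited in alphabetical order (multiplying prefixes like di-/tri- are ignored for ordering).
Putting it together: 3-chloro-5-ethyloctanal.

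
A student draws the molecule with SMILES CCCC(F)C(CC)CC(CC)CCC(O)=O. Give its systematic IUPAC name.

4,6-diethyl-7-fluorodecanoic acid

The longest chain bearing the –COOH group is 10 carbons long (decane).
A carboxylic acid (terminal –COOH) is the principal characteristic group, giving the suffix -oic acid.
Choose the numbering such that the carboxylic acid carbon is C-1 by definition.
With this numbering: ethyl groups at C-4 and C-6; a fluoro group at C-7.
The substituents are ordered alphabetically, ignoring any di-/tri- multipliers.
Putting it together: 4,6-diethyl-7-fluorodecanoic acid.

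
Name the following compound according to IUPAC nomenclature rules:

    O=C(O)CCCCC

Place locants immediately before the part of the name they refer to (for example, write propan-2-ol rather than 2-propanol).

The longest chain bearing the –COOH group is 6 carbons long (hexane).
The principal characteristic group is a carboxylic acid (terminal –COOH), named with the suffix -oic acid.
The numbering direction is chosen so that the carboxylic acid carbon is C-1 by definition.
Assembling the pieces gives hexanoic acid.

hexanoic acid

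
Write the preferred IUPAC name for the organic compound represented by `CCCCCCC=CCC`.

The longest carbon chain that includes the multiple bond has 10 carbons, so the parent hydride is decane.
There is one C=C double bond, indicated by the ending -ene.
Number the chain so that numbering from this end puts the double bond at C-3 rather than C-7.
With this numbering: the double bond between C-3 and C-4.
Putting it together: dec-3-ene.

dec-3-ene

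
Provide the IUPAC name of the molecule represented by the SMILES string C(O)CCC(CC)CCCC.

4-ethyloctan-1-ol

The longest chain bearing the –OH group is 8 carbons long (octane).
The highest-priority functional group is an alcohol (–OH), so the name ends in -ol.
Choose the numbering such that numbering from this end puts the hydroxyl group at C-1 rather than C-8.
That gives the hydroxyl at C-1; an ethyl group at C-4.
The name is 4-ethyloctan-1-ol.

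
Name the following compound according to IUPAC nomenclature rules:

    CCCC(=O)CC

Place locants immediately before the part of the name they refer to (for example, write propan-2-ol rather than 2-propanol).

hexan-3-one

The longest chain bearing the carbonyl is 6 carbons long (hexane).
A ketone (C=O on an internal carbon) is the principal characteristic group, giving the suffix -one.
Number the chain so that numbering from this end puts the carbonyl group at C-3 rather than C-4.
This places the carbonyl at C-3.
The name is hexan-3-one.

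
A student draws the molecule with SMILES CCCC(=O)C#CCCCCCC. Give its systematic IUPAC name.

dodec-5-yn-4-one

The longest carbon chain that includes the carbonyl and the multiple bond has 12 carbons, so the parent hydride is dodecane.
The highest-priority functional group is a ketone (C=O on an internal carbon), so the name ends in -one.
There is one C≡C triple bond, indicated by the ending -yne.
Choose the numbering such that numbering from this end puts the carbonyl group at C-4 rather than C-9.
That gives the carbonyl at C-4; the triple bond between C-5 and C-6.
Putting it together: dodec-5-yn-4-one.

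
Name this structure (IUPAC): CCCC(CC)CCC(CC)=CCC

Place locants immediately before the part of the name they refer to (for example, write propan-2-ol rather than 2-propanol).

The longest chain bearing the multiple bond is 10 carbons long (decane).
A C=C double bond in the chain gives the infix -ene-.
The numbering direction is chosen so that numbering from this end puts the double bond at C-3 rather than C-7.
This places the double bond between C-3 and C-4; ethyl groups at C-4 and C-7.
Assembling the pieces gives 4,7-diethyldec-3-ene.

4,7-diethyldec-3-ene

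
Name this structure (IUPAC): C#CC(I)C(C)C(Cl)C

5-chloro-3-iodo-4-methylhex-1-yne

The longest chain bearing the multiple bond is 6 carbons long (hexane).
The chain contains a C≡C triple bond, so the unsaturation ending is -yne.
The numbering direction is chosen so that numbering from this end puts the triple bond at C-1 rather than C-5.
This places the triple bond between C-1 and C-2; a chloro group at C-5; an iodo group at C-3; a methyl group at C-4.
Substituent prefixes are cited in alphabetical order (multiplying prefixes like di-/tri- are ignored for ordering).
Assembling the pieces gives 5-chloro-3-iodo-4-methylhex-1-yne.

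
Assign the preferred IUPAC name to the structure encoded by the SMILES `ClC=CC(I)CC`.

The longest chain bearing the multiple bond is 5 carbons long (pentane).
There is one C=C double bond, indicated by the ending -ene.
The numbering direction is chosen so that numbering from this end puts the double bond at C-1 rather than C-4.
That gives the double bond between C-1 and C-2; a chloro group at C-1; an iodo group at C-3.
The substituents are ordered alphabetically, ignoring any di-/tri- multipliers.
Assembling the pieces gives 1-chloro-3-iodopent-1-ene.

1-chloro-3-iodopent-1-ene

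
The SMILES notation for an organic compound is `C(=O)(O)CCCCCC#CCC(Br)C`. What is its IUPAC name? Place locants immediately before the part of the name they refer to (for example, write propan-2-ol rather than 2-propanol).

Counting along the main chain through the –COOH group and the multiple bond gives 11 carbons: the parent is undecane.
A carboxylic acid (terminal –COOH) is the principal characteristic group, giving the suffix -oic acid.
There is one C≡C triple bond, indicated by the ending -yne.
Choose the numbering such that the carboxylic acid carbon is C-1 by definition.
That gives the triple bond between C-7 and C-8; a bromo group at C-10.
Putting it together: 10-bromoundec-7-ynoic acid.

10-bromoundec-7-ynoic acid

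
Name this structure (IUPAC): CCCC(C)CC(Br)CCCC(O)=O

The longest chain bearing the –COOH group is 10 carbons long (decane).
A carboxylic acid (terminal –COOH) is the principal characteristic group, giving the suffix -oic acid.
The numbering direction is chosen so that the carboxylic acid carbon is C-1 by definition.
With this numbering: a bromo group at C-5; a methyl group at C-7.
Prefixes are listed alphabetically: bromo, methyl.
Putting it together: 5-bromo-7-methyldecanoic acid.

5-bromo-7-methyldecanoic acid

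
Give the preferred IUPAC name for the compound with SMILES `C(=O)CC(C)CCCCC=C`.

3-methylnon-8-enal

The longest chain bearing the –CHO group and the multiple bond is 9 carbons long (nonane).
The highest-priority functional group is an aldehyde (terminal –CHO), so the name ends in -al.
A C=C double bond in the chain gives the infix -ene-.
The numbering direction is chosen so that the aldehyde carbon is C-1 by definition.
This places the double bond between C-8 and C-9; a methyl group at C-3.
Assembling the pieces gives 3-methylnon-8-enal.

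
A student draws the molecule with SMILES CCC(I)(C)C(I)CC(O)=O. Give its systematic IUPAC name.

The longest carbon chain that includes the –COOH group has 6 carbons, so the parent hydride is hexane.
The principal characteristic group is a carboxylic acid (terminal –COOH), named with the suffix -oic acid.
Number the chain so that the carboxylic acid carbon is C-1 by definition.
That gives iodo groups at C-3 and C-4; a methyl group at C-4.
The substituents are ordered alphabetically, ignoring any di-/tri- multipliers.
Putting it together: 3,4-diiodo-4-methylhexanoic acid.

3,4-diiodo-4-methylhexanoic acid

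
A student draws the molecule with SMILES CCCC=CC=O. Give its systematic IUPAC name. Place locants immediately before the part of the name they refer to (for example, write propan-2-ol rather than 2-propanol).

hex-2-enal

The longest chain bearing the –CHO group and the multiple bond is 6 carbons long (hexane).
The principal characteristic group is an aldehyde (terminal –CHO), named with the suffix -al.
The chain contains a C=C double bond, so the unsaturation ending is -ene.
Choose the numbering such that the aldehyde carbon is C-1 by definition.
This places the double bond between C-2 and C-3.
Assembling the pieces gives hex-2-enal.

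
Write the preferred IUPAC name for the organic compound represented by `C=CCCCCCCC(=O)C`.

dec-9-en-2-one

The longest carbon chain that includes the carbonyl and the multiple bond has 10 carbons, so the parent hydride is decane.
The principal characteristic group is a ketone (C=O on an internal carbon), named with the suffix -one.
A C=C double bond in the chain gives the infix -ene-.
Number the chain so that numbering from this end puts the carbonyl group at C-2 rather than C-9.
That gives the carbonyl at C-2; the double bond between C-9 and C-10.
Putting it together: dec-9-en-2-one.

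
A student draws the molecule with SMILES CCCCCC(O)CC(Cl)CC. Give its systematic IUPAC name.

The longest carbon chain that includes the –OH group has 10 carbons, so the parent hydride is decane.
An alcohol (–OH) is the principal characteristic group, giving the suffix -ol.
Choose the numbering such that numbering from this end puts the hydroxyl group at C-5 rather than C-6.
That gives the hydroxyl at C-5; a chloro group at C-3.
Putting it together: 3-chlorodecan-5-ol.

3-chlorodecan-5-ol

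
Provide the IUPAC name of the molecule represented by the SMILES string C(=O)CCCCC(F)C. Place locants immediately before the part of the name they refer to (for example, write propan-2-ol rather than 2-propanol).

6-fluoroheptanal

The longest chain bearing the –CHO group is 7 carbons long (heptane).
The highest-priority functional group is an aldehyde (terminal –CHO), so the name ends in -al.
Number the chain so that the aldehyde carbon is C-1 by definition.
That gives a fluoro group at C-6.
Assembling the pieces gives 6-fluoroheptanal.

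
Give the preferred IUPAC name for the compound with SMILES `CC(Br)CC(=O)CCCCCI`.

2-bromo-9-iodononan-4-one

Counting along the main chain through the carbonyl gives 9 carbons: the parent is nonane.
A ketone (C=O on an internal carbon) is the principal characteristic group, giving the suffix -one.
Number the chain so that numbering from this end puts the carbonyl group at C-4 rather than C-6.
This places the carbonyl at C-4; a bromo group at C-2; an iodo group at C-9.
Prefixes are listed alphabetically: bromo, iodo.
Assembling the pieces gives 2-bromo-9-iodononan-4-one.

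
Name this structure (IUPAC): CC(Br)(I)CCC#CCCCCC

2-bromo-2-iodoundec-5-yne

The longest carbon chain that includes the multiple bond has 11 carbons, so the parent hydride is undecane.
A C≡C triple bond in the chain gives the infix -yne-.
Choose the numbering such that numbering from this end puts the triple bond at C-5 rather than C-6.
That gives the triple bond between C-5 and C-6; a bromo group at C-2; an iodo group at C-2.
The substituents are ordered alphabetically, ignoring any di-/tri- multipliers.
Putting it together: 2-bromo-2-iodoundec-5-yne.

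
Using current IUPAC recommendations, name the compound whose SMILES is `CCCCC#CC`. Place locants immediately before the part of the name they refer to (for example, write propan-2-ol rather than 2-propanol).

hept-2-yne

Counting along the main chain through the multiple bond gives 7 carbons: the parent is heptane.
A C≡C triple bond in the chain gives the infix -yne-.
The numbering direction is chosen so that numbering from this end puts the triple bond at C-2 rather than C-5.
With this numbering: the triple bond between C-2 and C-3.
Putting it together: hept-2-yne.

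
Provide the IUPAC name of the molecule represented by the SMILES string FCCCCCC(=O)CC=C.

9-fluoronon-1-en-4-one

The longest chain bearing the carbonyl and the multiple bond is 9 carbons long (nonane).
The principal characteristic group is a ketone (C=O on an internal carbon), named with the suffix -one.
There is one C=C double bond, indicated by the ending -ene.
Number the chain so that numbering from this end puts the carbonyl group at C-4 rather than C-6.
That gives the carbonyl at C-4; the double bond between C-1 and C-2; a fluoro group at C-9.
Putting it together: 9-fluoronon-1-en-4-one.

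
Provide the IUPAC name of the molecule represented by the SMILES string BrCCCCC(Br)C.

The longest continuous carbon chain has 6 atoms, so the parent hydride is hexane.
Choose the numbering such that the substituent locant set {1,5} is lower than {2,6} at the first point of difference.
That gives bromo groups at C-1 and C-5.
Assembling the pieces gives 1,5-dibromohexane.

1,5-dibromohexane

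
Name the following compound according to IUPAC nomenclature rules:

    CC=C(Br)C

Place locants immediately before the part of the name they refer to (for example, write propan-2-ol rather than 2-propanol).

2-bromobut-2-ene

Counting along the main chain through the multiple bond gives 4 carbons: the parent is butane.
The chain contains a C=C double bond, so the unsaturation ending is -ene.
Choose the numbering such that the substituent locant set {2} is lower than {3} at the first point of difference.
With this numbering: the double bond between C-2 and C-3; a bromo group at C-2.
Assembling the pieces gives 2-bromobut-2-ene.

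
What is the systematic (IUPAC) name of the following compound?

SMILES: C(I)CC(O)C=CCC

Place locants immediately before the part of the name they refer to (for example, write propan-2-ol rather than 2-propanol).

1-iodohept-4-en-3-ol

Counting along the main chain through the –OH group and the multiple bond gives 7 carbons: the parent is heptane.
An alcohol (–OH) is the principal characteristic group, giving the suffix -ol.
The chain contains a C=C double bond, so the unsaturation ending is -ene.
The numbering direction is chosen so that numbering from this end puts the hydroxyl group at C-3 rather than C-5.
With this numbering: the hydroxyl at C-3; the double bond between C-4 and C-5; an iodo group at C-1.
The name is 1-iodohept-4-en-3-ol.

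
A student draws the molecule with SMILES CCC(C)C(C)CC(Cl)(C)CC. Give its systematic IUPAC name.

The longest carbon chain is 8 atoms: the parent is octane.
Choose the numbering such that the substituent locant set {3,3,5,6} is lower than {3,4,6,6} at the first point of difference.
That gives a chloro group at C-3; methyl groups at C-3 and C-5 and C-6.
Prefixes are listed alphabetically: chloro, methyl.
Assembling the pieces gives 3-chloro-3,5,6-trimethyloctane.

3-chloro-3,5,6-trimethyloctane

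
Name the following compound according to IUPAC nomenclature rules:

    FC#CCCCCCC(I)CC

The longest chain bearing the multiple bond is 10 carbons long (decane).
A C≡C triple bond in the chain gives the infix -yne-.
The numbering direction is chosen so that numbering from this end puts the triple bond at C-1 rather than C-9.
That gives the triple bond between C-1 and C-2; a fluoro group at C-1; an iodo group at C-8.
Substituent prefixes are cited in alphabetical order (multiplying prefixes like di-/tri- are ignored for ordering).
Assembling the pieces gives 1-fluoro-8-iododec-1-yne.

1-fluoro-8-iododec-1-yne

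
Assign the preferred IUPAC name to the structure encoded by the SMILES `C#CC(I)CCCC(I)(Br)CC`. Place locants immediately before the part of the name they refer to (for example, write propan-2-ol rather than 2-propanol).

7-bromo-3,7-diiodonon-1-yne

Counting along the main chain through the multiple bond gives 9 carbons: the parent is nonane.
The chain contains a C≡C triple bond, so the unsaturation ending is -yne.
Choose the numbering such that numbering from this end puts the triple bond at C-1 rather than C-8.
This places the triple bond between C-1 and C-2; a bromo group at C-7; iodo groups at C-3 and C-7.
Substituent prefixes are cited in alphabetical order (multiplying prefixes like di-/tri- are ignored for ordering).
Putting it together: 7-bromo-3,7-diiodonon-1-yne.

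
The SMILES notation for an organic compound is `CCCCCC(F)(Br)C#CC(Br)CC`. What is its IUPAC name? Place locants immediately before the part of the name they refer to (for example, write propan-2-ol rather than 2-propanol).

Counting along the main chain through the multiple bond gives 11 carbons: the parent is undecane.
The chain contains a C≡C triple bond, so the unsaturation ending is -yne.
Choose the numbering such that numbering from this end puts the triple bond at C-4 rather than C-7.
This places the triple bond between C-4 and C-5; bromo groups at C-3 and C-6; a fluoro group at C-6.
Prefixes are listed alphabetically: bromo, fluoro.
Putting it together: 3,6-dibromo-6-fluoroundec-4-yne.

3,6-dibromo-6-fluoroundec-4-yne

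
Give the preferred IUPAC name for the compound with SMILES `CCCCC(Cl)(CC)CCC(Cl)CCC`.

The longest carbon chain is 11 atoms: the parent is undecane.
Choose the numbering such that the substituent locant set {4,7,7} is lower than {5,5,8} at the first point of difference.
That gives chloro groups at C-4 and C-7; an ethyl group at C-7.
The substituents are ordered alphabetically, ignoring any di-/tri- multipliers.
Assembling the pieces gives 4,7-dichloro-7-ethylundecane.

4,7-dichloro-7-ethylundecane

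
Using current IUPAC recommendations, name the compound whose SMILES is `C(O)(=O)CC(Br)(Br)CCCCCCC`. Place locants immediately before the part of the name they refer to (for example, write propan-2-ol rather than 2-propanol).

The longest carbon chain that includes the –COOH group has 10 carbons, so the parent hydride is decane.
A carboxylic acid (terminal –COOH) is the principal characteristic group, giving the suffix -oic acid.
Number the chain so that the carboxylic acid carbon is C-1 by definition.
This places two bromo groups at C-3.
Assembling the pieces gives 3,3-dibromodecanoic acid.

3,3-dibromodecanoic acid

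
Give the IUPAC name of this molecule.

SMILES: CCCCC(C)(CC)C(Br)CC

The longest continuous carbon chain has 8 atoms, so the parent hydride is octane.
Choose the numbering such that the substituent locant set {3,4,4} is lower than {5,5,6} at the first point of difference.
That gives a bromo group at C-3; an ethyl group at C-4; a methyl group at C-4.
Prefixes are listed alphabetically: bromo, ethyl, methyl.
The name is 3-bromo-4-ethyl-4-methyloctane.

3-bromo-4-ethyl-4-methyloctane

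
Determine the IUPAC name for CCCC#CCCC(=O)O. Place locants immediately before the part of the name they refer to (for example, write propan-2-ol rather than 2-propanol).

The longest chain bearing the –COOH group and the multiple bond is 8 carbons long (octane).
The principal characteristic group is a carboxylic acid (terminal –COOH), named with the suffix -oic acid.
The chain contains a C≡C triple bond, so the unsaturation ending is -yne.
The numbering direction is chosen so that the carboxylic acid carbon is C-1 by definition.
That gives the triple bond between C-4 and C-5.
Assembling the pieces gives oct-4-ynoic acid.

oct-4-ynoic acid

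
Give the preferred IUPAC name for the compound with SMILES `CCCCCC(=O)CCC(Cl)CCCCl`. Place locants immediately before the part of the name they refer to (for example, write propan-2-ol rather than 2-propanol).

9,12-dichlorododecan-6-one

Counting along the main chain through the carbonyl gives 12 carbons: the parent is dodecane.
A ketone (C=O on an internal carbon) is the principal characteristic group, giving the suffix -one.
Number the chain so that numbering from this end puts the carbonyl group at C-6 rather than C-7.
With this numbering: the carbonyl at C-6; chloro groups at C-9 and C-12.
Putting it together: 9,12-dichlorododecan-6-one.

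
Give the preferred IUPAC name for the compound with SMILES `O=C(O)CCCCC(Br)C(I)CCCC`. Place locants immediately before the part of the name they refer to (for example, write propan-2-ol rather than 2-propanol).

6-bromo-7-iodoundecanoic acid

The longest chain bearing the –COOH group is 11 carbons long (undecane).
A carboxylic acid (terminal –COOH) is the principal characteristic group, giving the suffix -oic acid.
Choose the numbering such that the carboxylic acid carbon is C-1 by definition.
That gives a bromo group at C-6; an iodo group at C-7.
The substituents are ordered alphabetically, ignoring any di-/tri- multipliers.
The name is 6-bromo-7-iodoundecanoic acid.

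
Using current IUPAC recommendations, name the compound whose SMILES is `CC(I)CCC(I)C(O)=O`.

2,5-diiodohexanoic acid

The longest chain bearing the –COOH group is 6 carbons long (hexane).
A carboxylic acid (terminal –COOH) is the principal characteristic group, giving the suffix -oic acid.
The numbering direction is chosen so that the carboxylic acid carbon is C-1 by definition.
That gives iodo groups at C-2 and C-5.
Assembling the pieces gives 2,5-diiodohexanoic acid.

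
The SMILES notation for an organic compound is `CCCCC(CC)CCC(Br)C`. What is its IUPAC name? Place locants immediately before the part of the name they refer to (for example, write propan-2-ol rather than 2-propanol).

The parent chain contains 9 carbons (nonane).
The numbering direction is chosen so that the substituent locant set {2,5} is lower than {5,8} at the first point of difference.
With this numbering: a bromo group at C-2; an ethyl group at C-5.
Prefixes are listed alphabetically: bromo, ethyl.
Putting it together: 2-bromo-5-ethylnonane.

2-bromo-5-ethylnonane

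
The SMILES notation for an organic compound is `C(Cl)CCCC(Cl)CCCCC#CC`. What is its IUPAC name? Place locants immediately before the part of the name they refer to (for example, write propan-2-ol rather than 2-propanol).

The longest carbon chain that includes the multiple bond has 12 carbons, so the parent hydride is dodecane.
A C≡C triple bond in the chain gives the infix -yne-.
Number the chain so that numbering from this end puts the triple bond at C-2 rather than C-10.
With this numbering: the triple bond between C-2 and C-3; chloro groups at C-8 and C-12.
Putting it together: 8,12-dichlorododec-2-yne.

8,12-dichlorododec-2-yne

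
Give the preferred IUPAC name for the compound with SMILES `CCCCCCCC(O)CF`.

1-fluorononan-2-ol

The longest chain bearing the –OH group is 9 carbons long (nonane).
The principal characteristic group is an alcohol (–OH), named with the suffix -ol.
Choose the numbering such that numbering from this end puts the hydroxyl group at C-2 rather than C-8.
With this numbering: the hydroxyl at C-2; a fluoro group at C-1.
The name is 1-fluorononan-2-ol.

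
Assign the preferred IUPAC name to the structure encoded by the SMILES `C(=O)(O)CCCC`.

The longest chain bearing the –COOH group is 5 carbons long (pentane).
The highest-priority functional group is a carboxylic acid (terminal –COOH), so the name ends in -oic acid.
Choose the numbering such that the carboxylic acid carbon is C-1 by definition.
Assembling the pieces gives pentanoic acid.

pentanoic acid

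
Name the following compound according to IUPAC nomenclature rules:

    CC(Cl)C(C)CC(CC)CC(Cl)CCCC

2,7-dichloro-5-ethyl-3-methylundecane

The parent chain contains 11 carbons (undecane).
Number the chain so that the substituent locant set {2,3,5,7} is lower than {5,7,9,10} at the first point of difference.
That gives chloro groups at C-2 and C-7; an ethyl group at C-5; a methyl group at C-3.
The substituents are ordered alphabetically, ignoring any di-/tri- multipliers.
Putting it together: 2,7-dichloro-5-ethyl-3-methylundecane.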